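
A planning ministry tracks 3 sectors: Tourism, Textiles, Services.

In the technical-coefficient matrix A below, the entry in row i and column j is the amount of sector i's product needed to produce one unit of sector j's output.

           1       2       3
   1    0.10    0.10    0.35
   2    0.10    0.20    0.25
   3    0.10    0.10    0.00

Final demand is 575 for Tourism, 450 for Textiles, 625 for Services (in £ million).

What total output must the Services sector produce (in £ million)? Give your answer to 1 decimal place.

I − A =
  [   0.90    -0.10    -0.35]
  [  -0.10     0.80    -0.25]
  [  -0.10    -0.10     1.00]
Cofactors of I−A, C_ij = (−1)^(i+j)·(minor ij) (rows/columns in the sector order above):
  C_11 = (0.80)(1.00) − (-0.25)(-0.10) = 0.7750
  C_12 = −[(-0.10)(1.00) − (-0.25)(-0.10)] = 0.1250
  C_13 = (-0.10)(-0.10) − (0.80)(-0.10) = 0.0900
  C_21 = −[(-0.10)(1.00) − (-0.35)(-0.10)] = 0.1350
  C_22 = (0.90)(1.00) − (-0.35)(-0.10) = 0.8650
  C_23 = −[(0.90)(-0.10) − (-0.10)(-0.10)] = 0.1000
  C_31 = (-0.10)(-0.25) − (-0.35)(0.80) = 0.3050
  C_32 = −[(0.90)(-0.25) − (-0.35)(-0.10)] = 0.2600
  C_33 = (0.90)(0.80) − (-0.10)(-0.10) = 0.7100
det(I−A) = Σ_j (I−A)_1j·C_1j = (0.90)(0.7750) + (-0.10)(0.1250) + (-0.35)(0.0900) = 0.6535
adj(I−A) = Cᵀ =
  [ 0.7750   0.1350   0.3050]
  [ 0.1250   0.8650   0.2600]
  [ 0.0900   0.1000   0.7100]
(I − A)⁻¹ = adj(I−A) / det(I−A) ≈
  [   1.1859     0.2066     0.4667]
  [   0.1913     1.3236     0.3979]
  [   0.1377     0.1530     1.0865]
x = (I − A)⁻¹ d = adj(I−A)·d / det(I−A), with det(I−A) = 0.6535:
  x_1 = (0.7750·575 + 0.1350·450 + 0.3050·625) / 0.6535 = 697.00 / 0.6535 ≈ 1066.6
  x_2 = (0.1250·575 + 0.8650·450 + 0.2600·625) / 0.6535 = 623.625 / 0.6535 ≈ 954.3
  x_3 = (0.0900·575 + 0.1000·450 + 0.7100·625) / 0.6535 = 540.50 / 0.6535 ≈ 827.1

x_3 = 827.1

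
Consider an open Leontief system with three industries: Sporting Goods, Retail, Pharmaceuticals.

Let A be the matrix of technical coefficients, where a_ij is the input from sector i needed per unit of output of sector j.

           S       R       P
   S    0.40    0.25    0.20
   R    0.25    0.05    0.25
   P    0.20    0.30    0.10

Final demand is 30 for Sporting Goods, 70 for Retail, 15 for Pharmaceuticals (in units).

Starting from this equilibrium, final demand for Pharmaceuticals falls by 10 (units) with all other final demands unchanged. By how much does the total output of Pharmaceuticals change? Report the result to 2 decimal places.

I − A =
  [   0.60    -0.25    -0.20]
  [  -0.25     0.95    -0.25]
  [  -0.20    -0.30     0.90]
Cofactors of I−A, C_ij = (−1)^(i+j)·(minor ij) (rows/columns in the sector order above):
  C_11 = (0.95)(0.90) − (-0.25)(-0.30) = 0.7800
  C_12 = −[(-0.25)(0.90) − (-0.25)(-0.20)] = 0.2750
  C_13 = (-0.25)(-0.30) − (0.95)(-0.20) = 0.2650
  C_21 = −[(-0.25)(0.90) − (-0.20)(-0.30)] = 0.2850
  C_22 = (0.60)(0.90) − (-0.20)(-0.20) = 0.5000
  C_23 = −[(0.60)(-0.30) − (-0.25)(-0.20)] = 0.2300
  C_31 = (-0.25)(-0.25) − (-0.20)(0.95) = 0.2525
  C_32 = −[(0.60)(-0.25) − (-0.20)(-0.25)] = 0.2000
  C_33 = (0.60)(0.95) − (-0.25)(-0.25) = 0.5075
det(I−A) = Σ_j (I−A)_1j·C_1j = (0.60)(0.7800) + (-0.25)(0.2750) + (-0.20)(0.2650) = 0.34625
adj(I−A) = Cᵀ =
  [ 0.7800   0.2850   0.2525]
  [ 0.2750   0.5000   0.2000]
  [ 0.2650   0.2300   0.5075]
(I − A)⁻¹ = adj(I−A) / det(I−A) ≈
  [   2.2527     0.8231     0.7292]
  [   0.7942     1.4440     0.5776]
  [   0.7653     0.6643     1.4657]
Δx = (I − A)⁻¹ Δd with Δd having -10 in the Pharmaceuticals component and 0 elsewhere.
So Δx_P = L_PP · (-10), where L_PP = adj(I−A)_PP / det(I−A) = 0.5075 / 0.34625.
Δx_P = 0.5075 × (-10) / 0.34625 = -5.075 / 0.34625 ≈ -14.66.

Δx_P = -14.66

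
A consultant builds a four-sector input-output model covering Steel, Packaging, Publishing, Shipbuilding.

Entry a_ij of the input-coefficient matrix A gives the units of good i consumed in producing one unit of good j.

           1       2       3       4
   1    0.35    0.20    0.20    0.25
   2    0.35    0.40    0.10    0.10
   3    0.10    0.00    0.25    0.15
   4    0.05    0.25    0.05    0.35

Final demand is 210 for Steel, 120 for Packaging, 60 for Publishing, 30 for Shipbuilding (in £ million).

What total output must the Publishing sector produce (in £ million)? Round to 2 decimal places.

I − A =
  [   0.65    -0.20    -0.20    -0.25]
  [  -0.35     0.60    -0.10    -0.10]
  [  -0.10     0.00     0.75    -0.15]
  [  -0.05    -0.25    -0.05     0.65]
Compute the cofactors C_ij = (−1)^(i+j)·(3×3 minor ij) of I−A; the adjugate is their transpose:
adj(I−A) = Cᵀ =
  [ 0.265500   0.150375   0.100750   0.148500]
  [ 0.179500   0.286875   0.095125   0.135125]
  [ 0.054125   0.045125   0.161375   0.065000]
  [ 0.093625   0.125375   0.056750   0.226000]
det(I−A) = Σ_j (I−A)_1j·C_1j = (0.65)(0.265500) + (-0.20)(0.179500) + (-0.20)(0.054125) + (-0.25)(0.093625) = 0.10244375
(I − A)⁻¹ = adj(I−A) / det(I−A) ≈
  [   2.5917     1.4679     0.9835     1.4496]
  [   1.7522     2.8003     0.9286     1.3190]
  [   0.5283     0.4405     1.5753     0.6345]
  [   0.9139     1.2238     0.5540     2.2061]
x = (I − A)⁻¹ d = adj(I−A)·d / det(I−A), with det(I−A) = 0.10244375:
  x_1 = (0.265500·210 + 0.150375·120 + 0.100750·60 + 0.148500·30) / 0.10244375 = 84.30 / 0.10244375 ≈ 822.89
  x_2 = (0.179500·210 + 0.286875·120 + 0.095125·60 + 0.135125·30) / 0.10244375 = 81.88125 / 0.10244375 ≈ 799.28
  x_3 = (0.054125·210 + 0.045125·120 + 0.161375·60 + 0.065000·30) / 0.10244375 = 28.41375 / 0.10244375 ≈ 277.36
  x_4 = (0.093625·210 + 0.125375·120 + 0.056750·60 + 0.226000·30) / 0.10244375 = 44.89125 / 0.10244375 ≈ 438.20

x_3 = 277.36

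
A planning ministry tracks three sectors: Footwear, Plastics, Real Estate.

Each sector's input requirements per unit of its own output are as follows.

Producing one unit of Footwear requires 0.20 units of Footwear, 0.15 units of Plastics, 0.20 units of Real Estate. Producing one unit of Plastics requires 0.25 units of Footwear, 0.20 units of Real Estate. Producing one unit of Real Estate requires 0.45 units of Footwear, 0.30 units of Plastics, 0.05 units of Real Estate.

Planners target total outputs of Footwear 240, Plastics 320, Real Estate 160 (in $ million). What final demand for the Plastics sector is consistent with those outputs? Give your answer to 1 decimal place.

d_P = 236.0

I − A =
  [   0.80    -0.25    -0.45]
  [  -0.15     1.00    -0.30]
  [  -0.20    -0.20     0.95]
d = (I − A) x:
  d_F = (+0.80)·240 + (-0.25)·320 + (-0.45)·160 = 40.0
  d_P = (-0.15)·240 + (+1.00)·320 + (-0.30)·160 = 236.0
  d_R = (-0.20)·240 + (-0.20)·320 + (+0.95)·160 = 40.0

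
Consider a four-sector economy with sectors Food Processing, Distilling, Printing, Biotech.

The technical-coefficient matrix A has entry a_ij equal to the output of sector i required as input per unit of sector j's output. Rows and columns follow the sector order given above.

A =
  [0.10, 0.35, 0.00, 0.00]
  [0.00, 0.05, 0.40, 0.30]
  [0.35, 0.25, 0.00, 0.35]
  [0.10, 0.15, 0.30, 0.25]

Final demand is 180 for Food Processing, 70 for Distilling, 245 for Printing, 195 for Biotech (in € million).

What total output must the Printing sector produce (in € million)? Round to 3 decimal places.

x_3 = 864.986

I − A =
  [   0.90    -0.35     0.00     0.00]
  [   0.00     0.95    -0.40    -0.30]
  [  -0.35    -0.25     1.00    -0.35]
  [  -0.10    -0.15    -0.30     0.75]
Compute the cofactors C_ij = (−1)^(i+j)·(3×3 minor ij) of I−A; the adjugate is their transpose:
adj(I−A) = Cᵀ =
  [ 0.449250   0.225750   0.136500   0.154000]
  [ 0.180500   0.580500   0.351000   0.396000]
  [ 0.274375   0.320125   0.590250   0.403500]
  [ 0.205750   0.274250   0.324500   0.716000]
det(I−A) = Σ_j (I−A)_1j·C_1j = (0.90)(0.449250) + (-0.35)(0.180500) + (0.00)(0.274375) + (0.00)(0.205750) = 0.34115
(I − A)⁻¹ = adj(I−A) / det(I−A) ≈
  [   1.3169     0.6617     0.4001     0.4514]
  [   0.5291     1.7016     1.0289     1.1608]
  [   0.8043     0.9384     1.7302     1.1828]
  [   0.6031     0.8039     0.9512     2.0988]
x = (I − A)⁻¹ d = adj(I−A)·d / det(I−A), with det(I−A) = 0.34115:
  x_1 = (0.449250·180 + 0.225750·70 + 0.136500·245 + 0.154000·195) / 0.34115 = 160.14 / 0.34115 ≈ 469.412
  x_2 = (0.180500·180 + 0.580500·70 + 0.351000·245 + 0.396000·195) / 0.34115 = 236.34 / 0.34115 ≈ 692.774
  x_3 = (0.274375·180 + 0.320125·70 + 0.590250·245 + 0.403500·195) / 0.34115 = 295.09 / 0.34115 ≈ 864.986
  x_4 = (0.205750·180 + 0.274250·70 + 0.324500·245 + 0.716000·195) / 0.34115 = 275.355 / 0.34115 ≈ 807.138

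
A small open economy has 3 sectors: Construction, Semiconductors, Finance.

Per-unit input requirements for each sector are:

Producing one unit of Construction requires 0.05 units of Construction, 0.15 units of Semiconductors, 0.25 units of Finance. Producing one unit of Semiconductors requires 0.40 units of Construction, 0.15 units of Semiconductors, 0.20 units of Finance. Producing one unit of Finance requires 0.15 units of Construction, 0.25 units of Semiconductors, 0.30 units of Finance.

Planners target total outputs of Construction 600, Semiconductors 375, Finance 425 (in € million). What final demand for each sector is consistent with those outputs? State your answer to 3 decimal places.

I − A =
  [   0.95    -0.40    -0.15]
  [  -0.15     0.85    -0.25]
  [  -0.25    -0.20     0.70]
d = (I − A) x:
  d_1 = (+0.95)·600 + (-0.40)·375 + (-0.15)·425 = 356.250
  d_2 = (-0.15)·600 + (+0.85)·375 + (-0.25)·425 = 122.500
  d_3 = (-0.25)·600 + (-0.20)·375 + (+0.70)·425 = 72.500

d_1 = 356.250, d_2 = 122.500, d_3 = 72.500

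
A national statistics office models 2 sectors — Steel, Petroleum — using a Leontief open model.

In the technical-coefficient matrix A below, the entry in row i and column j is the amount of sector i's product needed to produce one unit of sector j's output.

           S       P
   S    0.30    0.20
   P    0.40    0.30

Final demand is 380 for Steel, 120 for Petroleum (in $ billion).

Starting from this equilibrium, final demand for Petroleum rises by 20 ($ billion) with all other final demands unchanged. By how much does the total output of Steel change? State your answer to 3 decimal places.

Δx_S = 9.756

I − A =
  [   0.70    -0.20]
  [  -0.40     0.70]
det(I−A) = (0.70)(0.70) − (-0.20)(-0.40) = 0.4100
adj(I−A) = [[0.70, 0.20], [0.40, 0.70]]
(I − A)⁻¹ = adj(I−A) / det(I−A) ≈
  [   1.7073     0.4878]
  [   0.9756     1.7073]
Δx = (I − A)⁻¹ Δd with Δd having +20 in the Petroleum component and 0 elsewhere.
So Δx_S = L_SP · (+20), where L_SP = adj(I−A)_SP / det(I−A) = 0.20 / 0.4100.
Δx_S = 0.20 × (+20) / 0.4100 = 4.00 / 0.4100 ≈ 9.756.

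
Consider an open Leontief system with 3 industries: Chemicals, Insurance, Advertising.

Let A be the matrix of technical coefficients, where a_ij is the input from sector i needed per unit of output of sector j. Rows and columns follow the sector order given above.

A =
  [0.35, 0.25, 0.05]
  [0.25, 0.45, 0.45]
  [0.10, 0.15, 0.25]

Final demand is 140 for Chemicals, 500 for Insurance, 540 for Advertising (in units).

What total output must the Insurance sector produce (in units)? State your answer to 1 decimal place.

I − A =
  [   0.65    -0.25    -0.05]
  [  -0.25     0.55    -0.45]
  [  -0.10    -0.15     0.75]
Cofactors of I−A, C_ij = (−1)^(i+j)·(minor ij) (rows/columns in the sector order above):
  C_11 = (0.55)(0.75) − (-0.45)(-0.15) = 0.3450
  C_12 = −[(-0.25)(0.75) − (-0.45)(-0.10)] = 0.2325
  C_13 = (-0.25)(-0.15) − (0.55)(-0.10) = 0.0925
  C_21 = −[(-0.25)(0.75) − (-0.05)(-0.15)] = 0.1950
  C_22 = (0.65)(0.75) − (-0.05)(-0.10) = 0.4825
  C_23 = −[(0.65)(-0.15) − (-0.25)(-0.10)] = 0.1225
  C_31 = (-0.25)(-0.45) − (-0.05)(0.55) = 0.1400
  C_32 = −[(0.65)(-0.45) − (-0.05)(-0.25)] = 0.3050
  C_33 = (0.65)(0.55) − (-0.25)(-0.25) = 0.2950
det(I−A) = Σ_j (I−A)_1j·C_1j = (0.65)(0.3450) + (-0.25)(0.2325) + (-0.05)(0.0925) = 0.1615
adj(I−A) = Cᵀ =
  [ 0.3450   0.1950   0.1400]
  [ 0.2325   0.4825   0.3050]
  [ 0.0925   0.1225   0.2950]
(I − A)⁻¹ = adj(I−A) / det(I−A) ≈
  [   2.1362     1.2074     0.8669]
  [   1.4396     2.9876     1.8885]
  [   0.5728     0.7585     1.8266]
x = (I − A)⁻¹ d = adj(I−A)·d / det(I−A), with det(I−A) = 0.1615:
  x_1 = (0.3450·140 + 0.1950·500 + 0.1400·540) / 0.1615 = 221.40 / 0.1615 ≈ 1370.9
  x_2 = (0.2325·140 + 0.4825·500 + 0.3050·540) / 0.1615 = 438.50 / 0.1615 ≈ 2715.2
  x_3 = (0.0925·140 + 0.1225·500 + 0.2950·540) / 0.1615 = 233.50 / 0.1615 ≈ 1445.8

x_2 = 2715.2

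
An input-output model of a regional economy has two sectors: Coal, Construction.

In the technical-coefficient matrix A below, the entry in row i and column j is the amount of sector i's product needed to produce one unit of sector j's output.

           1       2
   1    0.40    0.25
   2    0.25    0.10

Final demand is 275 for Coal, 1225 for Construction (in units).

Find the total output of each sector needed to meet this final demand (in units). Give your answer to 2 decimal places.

x_1 = 1159.69, x_2 = 1683.25

I − A =
  [   0.60    -0.25]
  [  -0.25     0.90]
det(I−A) = (0.60)(0.90) − (-0.25)(-0.25) = 0.4775
adj(I−A) = [[0.90, 0.25], [0.25, 0.60]]
(I − A)⁻¹ = adj(I−A) / det(I−A) ≈
  [   1.8848     0.5236]
  [   0.5236     1.2565]
x = (I − A)⁻¹ d = adj(I−A)·d / det(I−A), with det(I−A) = 0.4775:
  x_1 = (0.90·275 + 0.25·1225) / 0.4775 = 553.75 / 0.4775 ≈ 1159.69
  x_2 = (0.25·275 + 0.60·1225) / 0.4775 = 803.75 / 0.4775 ≈ 1683.25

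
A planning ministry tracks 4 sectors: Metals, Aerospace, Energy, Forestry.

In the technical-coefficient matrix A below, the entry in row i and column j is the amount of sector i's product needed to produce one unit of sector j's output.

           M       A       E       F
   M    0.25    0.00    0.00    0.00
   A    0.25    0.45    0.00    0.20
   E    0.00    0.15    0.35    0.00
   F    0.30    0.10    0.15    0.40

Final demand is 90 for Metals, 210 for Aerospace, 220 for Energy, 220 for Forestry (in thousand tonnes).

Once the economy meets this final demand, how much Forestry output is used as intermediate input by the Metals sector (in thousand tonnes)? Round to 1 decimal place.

I − A =
  [   0.75     0.00     0.00     0.00]
  [  -0.25     0.55     0.00    -0.20]
  [   0.00    -0.15     0.65     0.00]
  [  -0.30    -0.10    -0.15     0.60]
Compute the cofactors C_ij = (−1)^(i+j)·(3×3 minor ij) of I−A; the adjugate is their transpose:
adj(I−A) = Cᵀ =
  [ 0.197000   0.000000   0.000000   0.000000]
  [ 0.136500   0.292500   0.022500   0.097500]
  [ 0.031500   0.067500   0.232500   0.022500]
  [ 0.129125   0.065625   0.061875   0.268125]
det(I−A) = Σ_j (I−A)_1j·C_1j = (0.75)(0.197000) + (0.00)(0.136500) + (0.00)(0.031500) + (0.00)(0.129125) = 0.14775
(I − A)⁻¹ = adj(I−A) / det(I−A) ≈
  [   1.3333     0.0000     0.0000     0.0000]
  [   0.9239     1.9797     0.1523     0.6599]
  [   0.2132     0.4569     1.5736     0.1523]
  [   0.8739     0.4442     0.4188     1.8147]
First solve x = (I − A)⁻¹ d = adj(I−A)·d / det(I−A); in particular x_M = (0.197000·90 + 0.000000·210 + 0.000000·220 + 0.000000·220) / 0.14775 = 17.73 / 0.14775 = 120.000.
Intermediate flow from F to M: z_FM = a_FM · x_M = 0.30 × 17.73 / 0.14775 = 5.319 / 0.14775 = 36.0.

z_FM = 36.0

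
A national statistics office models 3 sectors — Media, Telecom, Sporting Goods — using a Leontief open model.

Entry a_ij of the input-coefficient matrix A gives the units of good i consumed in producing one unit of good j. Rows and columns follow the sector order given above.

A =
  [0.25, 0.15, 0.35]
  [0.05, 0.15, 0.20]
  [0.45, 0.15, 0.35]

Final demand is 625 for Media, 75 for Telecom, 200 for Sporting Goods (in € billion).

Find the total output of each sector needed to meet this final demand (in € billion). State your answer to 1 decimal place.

I − A =
  [   0.75    -0.15    -0.35]
  [  -0.05     0.85    -0.20]
  [  -0.45    -0.15     0.65]
Cofactors of I−A, C_ij = (−1)^(i+j)·(minor ij) (rows/columns in the sector order above):
  C_11 = (0.85)(0.65) − (-0.20)(-0.15) = 0.5225
  C_12 = −[(-0.05)(0.65) − (-0.20)(-0.45)] = 0.1225
  C_13 = (-0.05)(-0.15) − (0.85)(-0.45) = 0.3900
  C_21 = −[(-0.15)(0.65) − (-0.35)(-0.15)] = 0.1500
  C_22 = (0.75)(0.65) − (-0.35)(-0.45) = 0.3300
  C_23 = −[(0.75)(-0.15) − (-0.15)(-0.45)] = 0.1800
  C_31 = (-0.15)(-0.20) − (-0.35)(0.85) = 0.3275
  C_32 = −[(0.75)(-0.20) − (-0.35)(-0.05)] = 0.1675
  C_33 = (0.75)(0.85) − (-0.15)(-0.05) = 0.6300
det(I−A) = Σ_j (I−A)_1j·C_1j = (0.75)(0.5225) + (-0.15)(0.1225) + (-0.35)(0.3900) = 0.2370
adj(I−A) = Cᵀ =
  [ 0.5225   0.1500   0.3275]
  [ 0.1225   0.3300   0.1675]
  [ 0.3900   0.1800   0.6300]
(I − A)⁻¹ = adj(I−A) / det(I−A) ≈
  [   2.2046     0.6329     1.3819]
  [   0.5169     1.3924     0.7068]
  [   1.6456     0.7595     2.6582]
x = (I − A)⁻¹ d = adj(I−A)·d / det(I−A), with det(I−A) = 0.2370:
  x_M = (0.5225·625 + 0.1500·75 + 0.3275·200) / 0.2370 = 403.3125 / 0.2370 ≈ 1701.7
  x_T = (0.1225·625 + 0.3300·75 + 0.1675·200) / 0.2370 = 134.8125 / 0.2370 ≈ 568.8
  x_S = (0.3900·625 + 0.1800·75 + 0.6300·200) / 0.2370 = 383.25 / 0.2370 ≈ 1617.1

x_M = 1701.7, x_T = 568.8, x_S = 1617.1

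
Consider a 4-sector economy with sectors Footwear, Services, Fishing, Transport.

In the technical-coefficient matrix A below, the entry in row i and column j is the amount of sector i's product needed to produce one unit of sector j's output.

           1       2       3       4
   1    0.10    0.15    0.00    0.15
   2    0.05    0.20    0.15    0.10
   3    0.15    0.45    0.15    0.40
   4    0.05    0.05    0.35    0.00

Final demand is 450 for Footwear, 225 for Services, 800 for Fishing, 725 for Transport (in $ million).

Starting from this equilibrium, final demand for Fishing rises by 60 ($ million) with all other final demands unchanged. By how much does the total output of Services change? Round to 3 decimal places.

I − A =
  [   0.90    -0.15     0.00    -0.15]
  [  -0.05     0.80    -0.15    -0.10]
  [  -0.15    -0.45     0.85    -0.40]
  [  -0.05    -0.05    -0.35     1.00]
Compute the cofactors C_ij = (−1)^(i+j)·(3×3 minor ij) of I−A; the adjugate is their transpose:
adj(I−A) = Cᵀ =
  [ 0.477500   0.136500   0.070875   0.113625]
  [ 0.070500   0.624750   0.168000   0.140250]
  [ 0.161000   0.446250   0.700875   0.349125]
  [ 0.083750   0.194250   0.257250   0.541500]
det(I−A) = Σ_j (I−A)_1j·C_1j = (0.90)(0.477500) + (-0.15)(0.070500) + (0.00)(0.161000) + (-0.15)(0.083750) = 0.4066125
(I − A)⁻¹ = adj(I−A) / det(I−A) ≈
  [   1.1743     0.3357     0.1743     0.2794]
  [   0.1734     1.5365     0.4132     0.3449]
  [   0.3960     1.0975     1.7237     0.8586]
  [   0.2060     0.4777     0.6327     1.3317]
Δx = (I − A)⁻¹ Δd with Δd having +60 in the Fishing component and 0 elsewhere.
So Δx_2 = L_23 · (+60), where L_23 = adj(I−A)_23 / det(I−A) = 0.168000 / 0.4066125.
Δx_2 = 0.168000 × (+60) / 0.4066125 = 10.08 / 0.4066125 ≈ 24.790.

Δx_2 = 24.790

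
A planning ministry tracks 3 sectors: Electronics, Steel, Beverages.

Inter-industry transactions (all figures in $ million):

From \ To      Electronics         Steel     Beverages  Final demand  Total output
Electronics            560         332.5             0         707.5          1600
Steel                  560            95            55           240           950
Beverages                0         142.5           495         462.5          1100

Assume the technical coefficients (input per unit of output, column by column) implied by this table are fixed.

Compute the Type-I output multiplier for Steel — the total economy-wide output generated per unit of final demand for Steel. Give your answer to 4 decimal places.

Technical coefficients a_ij = z_ij / X_j:
  a_11 = 560/1600 = 0.35, a_21 = 560/1600 = 0.35, a_31 = 0/1600 = 0.00
  a_12 = 332.5/950 = 0.35, a_22 = 95/950 = 0.10, a_32 = 142.5/950 = 0.15
  a_13 = 0/1100 = 0.00, a_23 = 55/1100 = 0.05, a_33 = 495/1100 = 0.45
I − A =
  [   0.65    -0.35     0.00]
  [  -0.35     0.90    -0.05]
  [   0.00    -0.15     0.55]
Cofactors of I−A, C_ij = (−1)^(i+j)·(minor ij) (rows/columns in the sector order above):
  C_11 = (0.90)(0.55) − (-0.05)(-0.15) = 0.4875
  C_12 = −[(-0.35)(0.55) − (-0.05)(0.00)] = 0.1925
  C_13 = (-0.35)(-0.15) − (0.90)(0.00) = 0.0525
  C_21 = −[(-0.35)(0.55) − (0.00)(-0.15)] = 0.1925
  C_22 = (0.65)(0.55) − (0.00)(0.00) = 0.3575
  C_23 = −[(0.65)(-0.15) − (-0.35)(0.00)] = 0.0975
  C_31 = (-0.35)(-0.05) − (0.00)(0.90) = 0.0175
  C_32 = −[(0.65)(-0.05) − (0.00)(-0.35)] = 0.0325
  C_33 = (0.65)(0.90) − (-0.35)(-0.35) = 0.4625
det(I−A) = Σ_j (I−A)_1j·C_1j = (0.65)(0.4875) + (-0.35)(0.1925) + (0.00)(0.0525) = 0.2495
adj(I−A) = Cᵀ =
  [ 0.4875   0.1925   0.0175]
  [ 0.1925   0.3575   0.0325]
  [ 0.0525   0.0975   0.4625]
(I − A)⁻¹ = adj(I−A) / det(I−A) ≈
  [   1.95391     0.77154     0.07014]
  [   0.77154     1.43287     0.13026]
  [   0.21042     0.39078     1.85371]
The output multiplier for sector j is the column-j sum of the Leontief inverse (I − A)⁻¹ = adj(I−A) / det(I−A).
Column 2 of adj(I−A): (0.1925, 0.3575, 0.0975); det(I−A) = 0.2495.
m_2 = (0.1925 + 0.3575 + 0.0975) / 0.2495 = 0.6475 / 0.2495 ≈ 2.5952.

m_2 = 2.5952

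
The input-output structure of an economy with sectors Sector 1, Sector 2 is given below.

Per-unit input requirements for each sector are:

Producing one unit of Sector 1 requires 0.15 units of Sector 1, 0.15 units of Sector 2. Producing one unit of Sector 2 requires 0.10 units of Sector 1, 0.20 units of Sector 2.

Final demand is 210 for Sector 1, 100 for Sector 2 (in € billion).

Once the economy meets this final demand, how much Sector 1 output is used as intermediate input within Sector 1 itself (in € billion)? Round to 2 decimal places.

z_11 = 40.15

I − A =
  [   0.85    -0.10]
  [  -0.15     0.80]
det(I−A) = (0.85)(0.80) − (-0.10)(-0.15) = 0.6650
adj(I−A) = [[0.80, 0.10], [0.15, 0.85]]
(I − A)⁻¹ = adj(I−A) / det(I−A) ≈
  [   1.2030     0.1504]
  [   0.2256     1.2782]
First solve x = (I − A)⁻¹ d = adj(I−A)·d / det(I−A); in particular x_1 = (0.80·210 + 0.10·100) / 0.6650 = 178.00 / 0.6650 ≈ 267.6692.
Intermediate flow from 1 to 1: z_11 = a_11 · x_1 = 0.15 × 178.00 / 0.6650 = 26.70 / 0.6650 ≈ 40.15.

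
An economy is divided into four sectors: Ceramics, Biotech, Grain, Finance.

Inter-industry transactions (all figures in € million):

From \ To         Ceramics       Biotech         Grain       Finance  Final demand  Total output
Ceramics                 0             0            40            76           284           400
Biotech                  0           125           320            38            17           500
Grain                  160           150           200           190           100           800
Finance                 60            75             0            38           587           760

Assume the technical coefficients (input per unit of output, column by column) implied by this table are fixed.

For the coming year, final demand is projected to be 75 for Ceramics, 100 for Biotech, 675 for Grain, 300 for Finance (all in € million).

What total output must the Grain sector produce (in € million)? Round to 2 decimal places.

Technical coefficients a_ij = z_ij / X_j:
  a_11 = 0/400 = 0.00, a_21 = 0/400 = 0.00, a_31 = 160/400 = 0.40, a_41 = 60/400 = 0.15
  a_12 = 0/500 = 0.00, a_22 = 125/500 = 0.25, a_32 = 150/500 = 0.30, a_42 = 75/500 = 0.15
  a_13 = 40/800 = 0.05, a_23 = 320/800 = 0.40, a_33 = 200/800 = 0.25, a_43 = 0/800 = 0.00
  a_14 = 76/760 = 0.10, a_24 = 38/760 = 0.05, a_34 = 190/760 = 0.25, a_44 = 38/760 = 0.05
I − A =
  [   1.00     0.00    -0.05    -0.10]
  [   0.00     0.75    -0.40    -0.05]
  [  -0.40    -0.30     0.75    -0.25]
  [  -0.15    -0.15     0.00     0.95]
Compute the cofactors C_ij = (−1)^(i+j)·(3×3 minor ij) of I−A; the adjugate is their transpose:
adj(I−A) = Cᵀ =
  [ 0.399750   0.027375   0.041250   0.054375]
  [ 0.172625   0.680375   0.374375   0.152500]
  [ 0.312375   0.324000   0.693750   0.232500]
  [ 0.090375   0.111750   0.065625   0.427500]
det(I−A) = Σ_j (I−A)_1j·C_1j = (1.00)(0.399750) + (0.00)(0.172625) + (-0.05)(0.312375) + (-0.10)(0.090375) = 0.37509375
(I − A)⁻¹ = adj(I−A) / det(I−A) ≈
  [   1.0657     0.0730     0.1100     0.1450]
  [   0.4602     1.8139     0.9981     0.4066]
  [   0.8328     0.8638     1.8495     0.6198]
  [   0.2409     0.2979     0.1750     1.1397]
x = (I − A)⁻¹ d = adj(I−A)·d / det(I−A), with det(I−A) = 0.37509375:
  x_1 = (0.399750·75 + 0.027375·100 + 0.041250·675 + 0.054375·300) / 0.37509375 = 76.875 / 0.37509375 ≈ 204.95
  x_2 = (0.172625·75 + 0.680375·100 + 0.374375·675 + 0.152500·300) / 0.37509375 = 379.4375 / 0.37509375 ≈ 1011.58
  x_3 = (0.312375·75 + 0.324000·100 + 0.693750·675 + 0.232500·300) / 0.37509375 = 593.859375 / 0.37509375 ≈ 1583.23
  x_4 = (0.090375·75 + 0.111750·100 + 0.065625·675 + 0.427500·300) / 0.37509375 = 190.50 / 0.37509375 ≈ 507.87

x_3 = 1583.23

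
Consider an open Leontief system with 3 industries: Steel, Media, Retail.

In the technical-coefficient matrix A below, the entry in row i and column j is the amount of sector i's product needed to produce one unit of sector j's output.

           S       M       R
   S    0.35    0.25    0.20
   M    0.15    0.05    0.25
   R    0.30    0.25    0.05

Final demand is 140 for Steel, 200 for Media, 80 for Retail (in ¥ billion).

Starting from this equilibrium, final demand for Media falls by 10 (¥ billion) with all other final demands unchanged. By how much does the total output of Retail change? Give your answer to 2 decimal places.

Δx_R = -5.56

I − A =
  [   0.65    -0.25    -0.20]
  [  -0.15     0.95    -0.25]
  [  -0.30    -0.25     0.95]
Cofactors of I−A, C_ij = (−1)^(i+j)·(minor ij) (rows/columns in the sector order above):
  C_11 = (0.95)(0.95) − (-0.25)(-0.25) = 0.8400
  C_12 = −[(-0.15)(0.95) − (-0.25)(-0.30)] = 0.2175
  C_13 = (-0.15)(-0.25) − (0.95)(-0.30) = 0.3225
  C_21 = −[(-0.25)(0.95) − (-0.20)(-0.25)] = 0.2875
  C_22 = (0.65)(0.95) − (-0.20)(-0.30) = 0.5575
  C_23 = −[(0.65)(-0.25) − (-0.25)(-0.30)] = 0.2375
  C_31 = (-0.25)(-0.25) − (-0.20)(0.95) = 0.2525
  C_32 = −[(0.65)(-0.25) − (-0.20)(-0.15)] = 0.1925
  C_33 = (0.65)(0.95) − (-0.25)(-0.15) = 0.5800
det(I−A) = Σ_j (I−A)_1j·C_1j = (0.65)(0.8400) + (-0.25)(0.2175) + (-0.20)(0.3225) = 0.427125
adj(I−A) = Cᵀ =
  [ 0.8400   0.2875   0.2525]
  [ 0.2175   0.5575   0.1925]
  [ 0.3225   0.2375   0.5800]
(I − A)⁻¹ = adj(I−A) / det(I−A) ≈
  [   1.9666     0.6731     0.5912]
  [   0.5092     1.3052     0.4507]
  [   0.7550     0.5560     1.3579]
Δx = (I − A)⁻¹ Δd with Δd having -10 in the Media component and 0 elsewhere.
So Δx_R = L_RM · (-10), where L_RM = adj(I−A)_RM / det(I−A) = 0.2375 / 0.427125.
Δx_R = 0.2375 × (-10) / 0.427125 = -2.375 / 0.427125 ≈ -5.56.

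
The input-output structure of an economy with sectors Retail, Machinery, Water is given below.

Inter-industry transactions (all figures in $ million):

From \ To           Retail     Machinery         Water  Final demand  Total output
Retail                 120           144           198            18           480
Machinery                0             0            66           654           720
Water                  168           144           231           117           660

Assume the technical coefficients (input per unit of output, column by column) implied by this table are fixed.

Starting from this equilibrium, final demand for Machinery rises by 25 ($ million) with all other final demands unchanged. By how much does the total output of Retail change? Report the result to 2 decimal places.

Technical coefficients a_ij = z_ij / X_j:
  a_RR = 120/480 = 0.25, a_MR = 0/480 = 0.00, a_WR = 168/480 = 0.35
  a_RM = 144/720 = 0.20, a_MM = 0/720 = 0.00, a_WM = 144/720 = 0.20
  a_RW = 198/660 = 0.30, a_MW = 66/660 = 0.10, a_WW = 231/660 = 0.35
I − A =
  [   0.75    -0.20    -0.30]
  [   0.00     1.00    -0.10]
  [  -0.35    -0.20     0.65]
Cofactors of I−A, C_ij = (−1)^(i+j)·(minor ij) (rows/columns in the sector order above):
  C_11 = (1.00)(0.65) − (-0.10)(-0.20) = 0.6300
  C_12 = −[(0.00)(0.65) − (-0.10)(-0.35)] = 0.0350
  C_13 = (0.00)(-0.20) − (1.00)(-0.35) = 0.3500
  C_21 = −[(-0.20)(0.65) − (-0.30)(-0.20)] = 0.1900
  C_22 = (0.75)(0.65) − (-0.30)(-0.35) = 0.3825
  C_23 = −[(0.75)(-0.20) − (-0.20)(-0.35)] = 0.2200
  C_31 = (-0.20)(-0.10) − (-0.30)(1.00) = 0.3200
  C_32 = −[(0.75)(-0.10) − (-0.30)(0.00)] = 0.0750
  C_33 = (0.75)(1.00) − (-0.20)(0.00) = 0.7500
det(I−A) = Σ_j (I−A)_1j·C_1j = (0.75)(0.6300) + (-0.20)(0.0350) + (-0.30)(0.3500) = 0.3605
adj(I−A) = Cᵀ =
  [ 0.6300   0.1900   0.3200]
  [ 0.0350   0.3825   0.0750]
  [ 0.3500   0.2200   0.7500]
(I − A)⁻¹ = adj(I−A) / det(I−A) ≈
  [   1.7476     0.5270     0.8877]
  [   0.0971     1.0610     0.2080]
  [   0.9709     0.6103     2.0804]
Δx = (I − A)⁻¹ Δd with Δd having +25 in the Machinery component and 0 elsewhere.
So Δx_R = L_RM · (+25), where L_RM = adj(I−A)_RM / det(I−A) = 0.1900 / 0.3605.
Δx_R = 0.1900 × (+25) / 0.3605 = 4.75 / 0.3605 ≈ 13.18.

Δx_R = 13.18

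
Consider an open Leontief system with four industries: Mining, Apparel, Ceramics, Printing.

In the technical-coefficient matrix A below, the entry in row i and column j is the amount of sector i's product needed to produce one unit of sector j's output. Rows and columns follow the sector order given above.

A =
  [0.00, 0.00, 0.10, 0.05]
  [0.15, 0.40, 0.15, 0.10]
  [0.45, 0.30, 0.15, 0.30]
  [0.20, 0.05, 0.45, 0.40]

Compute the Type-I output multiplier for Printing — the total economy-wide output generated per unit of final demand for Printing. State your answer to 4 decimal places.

m_P = 5.9103

I − A =
  [   1.00     0.00    -0.10    -0.05]
  [  -0.15     0.60    -0.15    -0.10]
  [  -0.45    -0.30     0.85    -0.30]
  [  -0.20    -0.05    -0.45     0.60]
Compute the cofactors C_ij = (−1)^(i+j)·(3×3 minor ij) of I−A; the adjugate is their transpose:
adj(I−A) = Cᵀ =
  [ 0.178000   0.028375   0.049375   0.044250]
  [ 0.143000   0.323375   0.147875   0.139750]
  [ 0.231000   0.193125   0.348625   0.225750]
  [ 0.244500   0.181250   0.290250   0.433500]
det(I−A) = Σ_j (I−A)_1j·C_1j = (1.00)(0.178000) + (0.00)(0.143000) + (-0.10)(0.231000) + (-0.05)(0.244500) = 0.142675
(I − A)⁻¹ = adj(I−A) / det(I−A) ≈
  [   1.24759     0.19888     0.34607     0.31015]
  [   1.00228     2.26651     1.03645     0.97950]
  [   1.61906     1.35360     2.44349     1.58227]
  [   1.71368     1.27037     2.03434     3.03837]
The output multiplier for sector j is the column-j sum of the Leontief inverse (I − A)⁻¹ = adj(I−A) / det(I−A).
Column P of adj(I−A): (0.044250, 0.139750, 0.225750, 0.433500); det(I−A) = 0.142675.
m_P = (0.044250 + 0.139750 + 0.225750 + 0.433500) / 0.142675 = 0.84325 / 0.142675 ≈ 5.9103.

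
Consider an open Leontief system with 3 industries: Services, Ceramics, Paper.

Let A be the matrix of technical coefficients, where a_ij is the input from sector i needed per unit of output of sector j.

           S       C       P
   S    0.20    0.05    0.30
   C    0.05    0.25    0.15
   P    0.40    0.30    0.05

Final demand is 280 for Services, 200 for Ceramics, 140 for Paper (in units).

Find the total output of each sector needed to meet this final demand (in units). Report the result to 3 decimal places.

I − A =
  [   0.80    -0.05    -0.30]
  [  -0.05     0.75    -0.15]
  [  -0.40    -0.30     0.95]
Cofactors of I−A, C_ij = (−1)^(i+j)·(minor ij) (rows/columns in the sector order above):
  C_11 = (0.75)(0.95) − (-0.15)(-0.30) = 0.6675
  C_12 = −[(-0.05)(0.95) − (-0.15)(-0.40)] = 0.1075
  C_13 = (-0.05)(-0.30) − (0.75)(-0.40) = 0.3150
  C_21 = −[(-0.05)(0.95) − (-0.30)(-0.30)] = 0.1375
  C_22 = (0.80)(0.95) − (-0.30)(-0.40) = 0.6400
  C_23 = −[(0.80)(-0.30) − (-0.05)(-0.40)] = 0.2600
  C_31 = (-0.05)(-0.15) − (-0.30)(0.75) = 0.2325
  C_32 = −[(0.80)(-0.15) − (-0.30)(-0.05)] = 0.1350
  C_33 = (0.80)(0.75) − (-0.05)(-0.05) = 0.5975
det(I−A) = Σ_j (I−A)_1j·C_1j = (0.80)(0.6675) + (-0.05)(0.1075) + (-0.30)(0.3150) = 0.434125
adj(I−A) = Cᵀ =
  [ 0.6675   0.1375   0.2325]
  [ 0.1075   0.6400   0.1350]
  [ 0.3150   0.2600   0.5975]
(I − A)⁻¹ = adj(I−A) / det(I−A) ≈
  [   1.5376     0.3167     0.5356]
  [   0.2476     1.4742     0.3110]
  [   0.7256     0.5989     1.3763]
x = (I − A)⁻¹ d = adj(I−A)·d / det(I−A), with det(I−A) = 0.434125:
  x_S = (0.6675·280 + 0.1375·200 + 0.2325·140) / 0.434125 = 246.95 / 0.434125 ≈ 568.845
  x_C = (0.1075·280 + 0.6400·200 + 0.1350·140) / 0.434125 = 177.00 / 0.434125 ≈ 407.717
  x_P = (0.3150·280 + 0.2600·200 + 0.5975·140) / 0.434125 = 223.85 / 0.434125 ≈ 515.635

x_S = 568.845, x_C = 407.717, x_P = 515.635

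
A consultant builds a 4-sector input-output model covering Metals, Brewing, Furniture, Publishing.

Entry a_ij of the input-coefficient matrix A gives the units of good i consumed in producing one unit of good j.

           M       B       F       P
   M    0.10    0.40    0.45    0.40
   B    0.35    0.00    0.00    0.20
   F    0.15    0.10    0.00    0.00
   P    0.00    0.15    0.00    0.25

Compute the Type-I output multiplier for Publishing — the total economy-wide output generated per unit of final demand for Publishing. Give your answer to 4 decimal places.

m_P = 3.4148

I − A =
  [   0.90    -0.40    -0.45    -0.40]
  [  -0.35     1.00     0.00    -0.20]
  [  -0.15    -0.10     1.00     0.00]
  [   0.00    -0.15     0.00     0.75]
Compute the cofactors C_ij = (−1)^(i+j)·(3×3 minor ij) of I−A; the adjugate is their transpose:
adj(I−A) = Cᵀ =
  [ 0.720000   0.393750   0.324000   0.489000]
  [ 0.262500   0.624375   0.118125   0.306500]
  [ 0.134250   0.121500   0.522000   0.104000]
  [ 0.052500   0.124875   0.023625   0.676750]
det(I−A) = Σ_j (I−A)_1j·C_1j = (0.90)(0.720000) + (-0.40)(0.262500) + (-0.45)(0.134250) + (-0.40)(0.052500) = 0.4615875
(I − A)⁻¹ = adj(I−A) / det(I−A) ≈
  [   1.55983     0.85303     0.70193     1.05939]
  [   0.56869     1.35267     0.25591     0.66401]
  [   0.29084     0.26322     1.13088     0.22531]
  [   0.11374     0.27053     0.05118     1.46614]
The output multiplier for sector j is the column-j sum of the Leontief inverse (I − A)⁻¹ = adj(I−A) / det(I−A).
Column P of adj(I−A): (0.489000, 0.306500, 0.104000, 0.676750); det(I−A) = 0.4615875.
m_P = (0.489000 + 0.306500 + 0.104000 + 0.676750) / 0.4615875 = 1.57625 / 0.4615875 ≈ 3.4148.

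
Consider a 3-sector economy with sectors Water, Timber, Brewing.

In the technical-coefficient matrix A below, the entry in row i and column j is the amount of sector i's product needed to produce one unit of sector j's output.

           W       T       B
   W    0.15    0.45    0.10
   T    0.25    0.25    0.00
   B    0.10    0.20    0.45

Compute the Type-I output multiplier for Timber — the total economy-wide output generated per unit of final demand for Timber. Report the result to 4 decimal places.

I − A =
  [   0.85    -0.45    -0.10]
  [  -0.25     0.75     0.00]
  [  -0.10    -0.20     0.55]
Cofactors of I−A, C_ij = (−1)^(i+j)·(minor ij) (rows/columns in the sector order above):
  C_11 = (0.75)(0.55) − (0.00)(-0.20) = 0.4125
  C_12 = −[(-0.25)(0.55) − (0.00)(-0.10)] = 0.1375
  C_13 = (-0.25)(-0.20) − (0.75)(-0.10) = 0.1250
  C_21 = −[(-0.45)(0.55) − (-0.10)(-0.20)] = 0.2675
  C_22 = (0.85)(0.55) − (-0.10)(-0.10) = 0.4575
  C_23 = −[(0.85)(-0.20) − (-0.45)(-0.10)] = 0.2150
  C_31 = (-0.45)(0.00) − (-0.10)(0.75) = 0.0750
  C_32 = −[(0.85)(0.00) − (-0.10)(-0.25)] = 0.0250
  C_33 = (0.85)(0.75) − (-0.45)(-0.25) = 0.5250
det(I−A) = Σ_j (I−A)_1j·C_1j = (0.85)(0.4125) + (-0.45)(0.1375) + (-0.10)(0.1250) = 0.27625
adj(I−A) = Cᵀ =
  [ 0.4125   0.2675   0.0750]
  [ 0.1375   0.4575   0.0250]
  [ 0.1250   0.2150   0.5250]
(I − A)⁻¹ = adj(I−A) / det(I−A) ≈
  [   1.49321     0.96833     0.27149]
  [   0.49774     1.65611     0.09050]
  [   0.45249     0.77828     1.90045]
The output multiplier for sector j is the column-j sum of the Leontief inverse (I − A)⁻¹ = adj(I−A) / det(I−A).
Column T of adj(I−A): (0.2675, 0.4575, 0.2150); det(I−A) = 0.27625.
m_T = (0.2675 + 0.4575 + 0.2150) / 0.27625 = 0.94 / 0.27625 ≈ 3.4027.

m_T = 3.4027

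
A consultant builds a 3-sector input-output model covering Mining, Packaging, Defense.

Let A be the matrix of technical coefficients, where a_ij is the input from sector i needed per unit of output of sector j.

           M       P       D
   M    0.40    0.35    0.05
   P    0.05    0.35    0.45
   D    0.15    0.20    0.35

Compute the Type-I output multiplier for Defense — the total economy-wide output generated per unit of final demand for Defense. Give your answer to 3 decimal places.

I − A =
  [   0.60    -0.35    -0.05]
  [  -0.05     0.65    -0.45]
  [  -0.15    -0.20     0.65]
Cofactors of I−A, C_ij = (−1)^(i+j)·(minor ij) (rows/columns in the sector order above):
  C_11 = (0.65)(0.65) − (-0.45)(-0.20) = 0.3325
  C_12 = −[(-0.05)(0.65) − (-0.45)(-0.15)] = 0.1000
  C_13 = (-0.05)(-0.20) − (0.65)(-0.15) = 0.1075
  C_21 = −[(-0.35)(0.65) − (-0.05)(-0.20)] = 0.2375
  C_22 = (0.60)(0.65) − (-0.05)(-0.15) = 0.3825
  C_23 = −[(0.60)(-0.20) − (-0.35)(-0.15)] = 0.1725
  C_31 = (-0.35)(-0.45) − (-0.05)(0.65) = 0.1900
  C_32 = −[(0.60)(-0.45) − (-0.05)(-0.05)] = 0.2725
  C_33 = (0.60)(0.65) − (-0.35)(-0.05) = 0.3725
det(I−A) = Σ_j (I−A)_1j·C_1j = (0.60)(0.3325) + (-0.35)(0.1000) + (-0.05)(0.1075) = 0.159125
adj(I−A) = Cᵀ =
  [ 0.3325   0.2375   0.1900]
  [ 0.1000   0.3825   0.2725]
  [ 0.1075   0.1725   0.3725]
(I − A)⁻¹ = adj(I−A) / det(I−A) ≈
  [   2.0896     1.4925     1.1940]
  [   0.6284     2.4038     1.7125]
  [   0.6756     1.0841     2.3409]
The output multiplier for sector j is the column-j sum of the Leontief inverse (I − A)⁻¹ = adj(I−A) / det(I−A).
Column D of adj(I−A): (0.1900, 0.2725, 0.3725); det(I−A) = 0.159125.
m_D = (0.1900 + 0.2725 + 0.3725) / 0.159125 = 0.835 / 0.159125 ≈ 5.247.

m_D = 5.247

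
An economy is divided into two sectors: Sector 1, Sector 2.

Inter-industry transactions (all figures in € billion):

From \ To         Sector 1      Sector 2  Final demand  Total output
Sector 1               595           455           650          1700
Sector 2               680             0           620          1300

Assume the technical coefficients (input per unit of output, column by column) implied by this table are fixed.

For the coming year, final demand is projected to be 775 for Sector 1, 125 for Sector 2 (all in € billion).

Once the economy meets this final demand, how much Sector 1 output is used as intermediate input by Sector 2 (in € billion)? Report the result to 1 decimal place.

z_12 = 268.5

Technical coefficients a_ij = z_ij / X_j:
  a_11 = 595/1700 = 0.35, a_21 = 680/1700 = 0.40
  a_12 = 455/1300 = 0.35, a_22 = 0/1300 = 0.00
I − A =
  [   0.65    -0.35]
  [  -0.40     1.00]
det(I−A) = (0.65)(1.00) − (-0.35)(-0.40) = 0.5100
adj(I−A) = [[1.00, 0.35], [0.40, 0.65]]
(I − A)⁻¹ = adj(I−A) / det(I−A) ≈
  [   1.9608     0.6863]
  [   0.7843     1.2745]
First solve x = (I − A)⁻¹ d = adj(I−A)·d / det(I−A); in particular x_2 = (0.40·775 + 0.65·125) / 0.5100 = 391.25 / 0.5100 ≈ 767.157.
Intermediate flow from 1 to 2: z_12 = a_12 · x_2 = 0.35 × 391.25 / 0.5100 = 136.9375 / 0.5100 ≈ 268.5.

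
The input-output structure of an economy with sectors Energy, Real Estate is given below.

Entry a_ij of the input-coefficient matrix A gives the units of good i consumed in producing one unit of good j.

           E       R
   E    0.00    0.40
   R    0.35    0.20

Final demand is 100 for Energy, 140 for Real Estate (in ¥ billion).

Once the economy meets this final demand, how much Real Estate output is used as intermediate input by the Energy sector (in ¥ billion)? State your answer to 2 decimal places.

z_RE = 72.12

I − A =
  [   1.00    -0.40]
  [  -0.35     0.80]
det(I−A) = (1.00)(0.80) − (-0.40)(-0.35) = 0.6600
adj(I−A) = [[0.80, 0.40], [0.35, 1.00]]
(I − A)⁻¹ = adj(I−A) / det(I−A) ≈
  [   1.2121     0.6061]
  [   0.5303     1.5152]
First solve x = (I − A)⁻¹ d = adj(I−A)·d / det(I−A); in particular x_E = (0.80·100 + 0.40·140) / 0.6600 = 136.00 / 0.6600 ≈ 206.0606.
Intermediate flow from R to E: z_RE = a_RE · x_E = 0.35 × 136.00 / 0.6600 = 47.60 / 0.6600 ≈ 72.12.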